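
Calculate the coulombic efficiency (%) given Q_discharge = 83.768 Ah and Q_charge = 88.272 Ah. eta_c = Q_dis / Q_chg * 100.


eta_c = Q_dis / Q_chg * 100 = 83.768 / 88.272 * 100 = 94.90%

94.90%


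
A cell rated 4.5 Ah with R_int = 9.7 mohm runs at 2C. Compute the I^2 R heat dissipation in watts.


Convert: R = 9.7 mohm = 0.0097 ohm
Step 1: I = C_rate * capacity = 2 * 4.5 = 9 A
Step 2: Q = I^2 * R = 9^2 * 0.0097 = 81 * 0.0097 = 0.7857 W

0.7857 W


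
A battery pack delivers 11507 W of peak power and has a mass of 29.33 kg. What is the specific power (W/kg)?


Specific power = 11507 W / 29.33 kg = 392.3 W/kg

392.3 W/kg


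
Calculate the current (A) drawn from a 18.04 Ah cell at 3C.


I = C_rate * capacity = 3 * 18.04 = 54.12 A

54.12 A


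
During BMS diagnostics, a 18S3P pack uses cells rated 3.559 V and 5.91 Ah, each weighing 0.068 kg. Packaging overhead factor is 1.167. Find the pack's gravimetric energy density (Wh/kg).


Step 1: V_pack = 18 * 3.559 = 64.062 V
Step 2: C_pack = 3 * 5.91 = 17.73 Ah
Step 3: E_pack = V_pack * C_pack = 64.062 * 17.73 = 1135.8 Wh
Step 4: m_pack = 18 * 3 * 0.068 * 1.167 = 4.2852 kg
Step 5: ED = E_pack / m_pack = 1135.8 / 4.2852 = 265.1 Wh/kg

265.1 Wh/kg


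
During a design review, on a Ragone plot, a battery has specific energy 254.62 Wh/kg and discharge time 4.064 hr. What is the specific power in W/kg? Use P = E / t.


Specific power = 254.62 Wh/kg / 4.064 hr = 62.65 W/kg

62.65 W/kg


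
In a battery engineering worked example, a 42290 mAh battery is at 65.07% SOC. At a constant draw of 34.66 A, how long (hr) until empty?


Convert: C_total = 42290 mAh = 42.29 Ah
Step 1: remaining = SOC/100 * C_total = 65.07/100 * 42.29 = 27.518 Ah
Step 2: t = remaining / I = 27.518 / 34.66 = 0.7939 hr

0.7939 hr


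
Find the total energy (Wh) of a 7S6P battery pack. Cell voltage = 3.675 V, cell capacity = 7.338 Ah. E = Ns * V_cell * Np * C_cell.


E = Ns * Vcell * Np * Ccell = 7 * 3.675 * 6 * 7.338 = 1133 Wh

1133 Wh


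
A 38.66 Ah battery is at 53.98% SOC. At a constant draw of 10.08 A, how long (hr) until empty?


Step 1: remaining = SOC/100 * C_total = 53.98/100 * 38.66 = 20.869 Ah
Step 2: t = remaining / I = 20.869 / 10.08 = 2.070 hr

2.070 hr


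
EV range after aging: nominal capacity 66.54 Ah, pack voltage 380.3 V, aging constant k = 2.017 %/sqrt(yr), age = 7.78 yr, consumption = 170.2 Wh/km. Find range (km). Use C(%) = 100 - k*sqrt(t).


Step 1: capacity retention = 100 - 2.017 * sqrt(7.78) = 100 - 2.017 * 2.7893 = 94.374%
Step 2: C_now = 66.54 * 94.374/100 = 62.796 Ah
Step 3: E_pack = V * C_now = 380.3 * 62.796 = 23881 Wh
Step 4: range = E_pack / consumption = 23881 / 170.2 = 140.3 km

140.3 km


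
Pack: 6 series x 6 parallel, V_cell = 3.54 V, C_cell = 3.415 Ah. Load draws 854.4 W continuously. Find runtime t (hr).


Step 1: E_pack = Ns * V_cell * Np * C_cell = 6 * 3.54 * 6 * 3.415 = 435.21 Wh
Step 2: t = E_pack / P = 435.21 / 854.4 = 0.5094 hr

0.5094 hr


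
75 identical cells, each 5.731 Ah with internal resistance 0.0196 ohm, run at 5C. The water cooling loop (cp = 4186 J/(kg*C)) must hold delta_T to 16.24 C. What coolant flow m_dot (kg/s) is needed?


Step 1: I = 5 * 5.731 = 28.655 A
Step 2: Q_cell = I^2 * R = 28.655^2 * 0.0196 = 16.094 W
Step 3: Q_total = 75 * 16.094 = 1207.1 W
Step 4: m_dot = Q_total / (cp * dT) = 1207.1 / (4186 * 16.24) = 0.01776 kg/s

0.01776 kg/s


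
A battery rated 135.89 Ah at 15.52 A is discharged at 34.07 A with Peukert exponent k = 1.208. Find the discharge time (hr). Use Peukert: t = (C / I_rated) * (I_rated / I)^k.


t_rated = C / I_rated = 135.89 / 15.52 = 8.7558 hr
(I_rated/I)^k = (0.45553)^1.208 = 0.3868
t = t_rated * (I_rated/I)^k = 8.7558 * 0.3868 = 3.387 hr

3.387 hr


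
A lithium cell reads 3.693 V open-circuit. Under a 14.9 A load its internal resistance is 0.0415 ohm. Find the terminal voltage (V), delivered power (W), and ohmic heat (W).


Step 1: V_terminal = OCV - I*R = 3.693 - 14.9 * 0.0415 = 3.0747 V
Step 2: P_out = V_terminal * I = 3.0747 * 14.9 = 45.81 W
Step 3: Q = I^2 * R = 14.9^2 * 0.0415 = 9.213 W

V=3.0747 V, P=45.81 W, Q=9.213 W


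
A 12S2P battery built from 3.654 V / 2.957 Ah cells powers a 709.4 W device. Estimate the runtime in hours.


Step 1: E_pack = Ns * V_cell * Np * C_cell = 12 * 3.654 * 2 * 2.957 = 259.32 Wh
Step 2: t = E_pack / P = 259.32 / 709.4 = 0.3655 hr

0.3655 hr


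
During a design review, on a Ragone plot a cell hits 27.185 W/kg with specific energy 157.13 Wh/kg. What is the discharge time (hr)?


t = E / P = 157.13 / 27.185 = 5.780 hr

5.780 hr


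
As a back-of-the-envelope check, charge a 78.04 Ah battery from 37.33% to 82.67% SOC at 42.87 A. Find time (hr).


Step 1: dSOC = 82.67% - 37.33% = 45.34%
Step 2: delta_Ah = 78.04 * 45.34 / 100 = 35.383 Ah
Step 3: t = 35.383 / 42.87 = 0.8254 hr

0.8254 hr


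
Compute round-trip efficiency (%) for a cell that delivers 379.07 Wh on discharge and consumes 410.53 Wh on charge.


Round-trip efficiency = 379.07/410.53 * 100% = 92.34%

92.34%


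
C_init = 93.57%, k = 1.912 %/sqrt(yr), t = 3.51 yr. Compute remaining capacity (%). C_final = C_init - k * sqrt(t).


sqrt(t) = sqrt(3.51) = 1.8735
C_final = 93.57 - 1.912 * 1.8735 = 89.99%

89.99%


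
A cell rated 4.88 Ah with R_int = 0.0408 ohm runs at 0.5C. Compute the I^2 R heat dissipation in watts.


Step 1: I = C_rate * capacity = 0.5 * 4.88 = 2.44 A
Step 2: Q = I^2 * R = 2.44^2 * 0.0408 = 5.9536 * 0.0408 = 0.2429 W

0.2429 W


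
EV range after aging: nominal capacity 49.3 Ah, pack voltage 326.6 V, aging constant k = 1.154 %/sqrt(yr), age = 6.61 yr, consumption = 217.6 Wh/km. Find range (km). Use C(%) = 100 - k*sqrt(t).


Step 1: capacity retention = 100 - 1.154 * sqrt(6.61) = 100 - 1.154 * 2.571 = 97.033%
Step 2: C_now = 49.3 * 97.033/100 = 47.837 Ah
Step 3: E_pack = V * C_now = 326.6 * 47.837 = 15624 Wh
Step 4: range = E_pack / consumption = 15624 / 217.6 = 71.80 km

71.80 km


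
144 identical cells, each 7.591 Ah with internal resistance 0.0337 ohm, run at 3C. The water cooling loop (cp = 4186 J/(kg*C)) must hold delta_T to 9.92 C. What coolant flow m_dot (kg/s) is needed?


Step 1: I = 3 * 7.591 = 22.773 A
Step 2: Q_cell = I^2 * R = 22.773^2 * 0.0337 = 17.477 W
Step 3: Q_total = 144 * 17.477 = 2516.7 W
Step 4: m_dot = Q_total / (cp * dT) = 2516.7 / (4186 * 9.92) = 0.06061 kg/s

0.06061 kg/s


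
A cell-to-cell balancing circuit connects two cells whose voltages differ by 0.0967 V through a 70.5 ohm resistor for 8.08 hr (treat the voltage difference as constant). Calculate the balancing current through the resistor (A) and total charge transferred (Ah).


I_bal = dV / R = 0.0967 / 70.5 = 0.0013716 A
Q = I_bal * t = 0.0013716 * 8.08 = 0.01108 Ah

I=0.0013716 A, Q=0.01108 Ah


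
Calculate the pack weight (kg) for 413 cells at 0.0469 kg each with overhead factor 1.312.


m_pack = n * m_cell * overhead = 413 * 0.0469 * 1.312 = 25.41 kg

25.41 kg


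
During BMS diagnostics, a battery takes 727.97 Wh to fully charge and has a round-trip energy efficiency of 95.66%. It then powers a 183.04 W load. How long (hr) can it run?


Step 1: E_discharge = eta/100 * E_charge = 95.66/100 * 727.97 = 696.38 Wh
Step 2: t = E_discharge / P = 696.38 / 183.04 = 3.805 hr

3.805 hr


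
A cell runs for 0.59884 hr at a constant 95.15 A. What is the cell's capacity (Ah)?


C = I * t = 95.15 * 0.59884 = 56.98 Ah

56.98 Ah


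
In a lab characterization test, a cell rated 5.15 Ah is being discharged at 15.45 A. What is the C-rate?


C_rate = I / capacity = 15.45 / 5.15 = 3C

3C


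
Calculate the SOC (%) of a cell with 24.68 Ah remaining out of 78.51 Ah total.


SOC = (remaining / total) * 100 = (24.68 / 78.51) * 100 = 31.44%

31.44%


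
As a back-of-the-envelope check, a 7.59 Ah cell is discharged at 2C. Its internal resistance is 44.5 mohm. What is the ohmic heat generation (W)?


Convert: R = 44.5 mohm = 0.0445 ohm
Step 1: I = C_rate * capacity = 2 * 7.59 = 15.18 A
Step 2: Q = I^2 * R = 15.18^2 * 0.0445 = 230.43 * 0.0445 = 10.25 W

10.25 W


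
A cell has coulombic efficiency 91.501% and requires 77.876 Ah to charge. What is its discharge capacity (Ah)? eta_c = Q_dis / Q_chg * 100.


Q_dis = eta/100 * Q_chg = 91.501/100 * 77.876 = 71.26 Ah

71.26 Ah


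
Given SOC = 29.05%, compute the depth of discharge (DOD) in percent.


Complement of SOC: DOD = 100% - 29.05% = 70.95%

70.95%


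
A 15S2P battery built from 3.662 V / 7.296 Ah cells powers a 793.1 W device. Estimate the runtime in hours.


Step 1: E_pack = Ns * V_cell * Np * C_cell = 15 * 3.662 * 2 * 7.296 = 801.54 Wh
Step 2: t = E_pack / P = 801.54 / 793.1 = 1.011 hr

1.011 hr


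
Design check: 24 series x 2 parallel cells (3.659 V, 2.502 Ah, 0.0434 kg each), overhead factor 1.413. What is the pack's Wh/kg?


Step 1: V_pack = 24 * 3.659 = 87.816 V
Step 2: C_pack = 2 * 2.502 = 5.004 Ah
Step 3: E_pack = V_pack * C_pack = 87.816 * 5.004 = 439.43 Wh
Step 4: m_pack = 24 * 2 * 0.0434 * 1.413 = 2.9436 kg
Step 5: ED = E_pack / m_pack = 439.43 / 2.9436 = 149.3 Wh/kg

149.3 Wh/kg


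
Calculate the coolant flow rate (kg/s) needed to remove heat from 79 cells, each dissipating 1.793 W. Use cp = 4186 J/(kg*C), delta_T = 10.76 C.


Q_total = 79 * 1.793 = 141.65 W
m_dot = Q_total / (cp * dT) = 141.65 / (4186 * 10.76) = 0.003145 kg/s

0.003145 kg/s


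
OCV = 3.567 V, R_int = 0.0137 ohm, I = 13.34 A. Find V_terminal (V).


IR drop = 13.34 * 0.0137 = 0.18276 V
V = 3.567 - 0.18276 = 3.384 V

3.384 V


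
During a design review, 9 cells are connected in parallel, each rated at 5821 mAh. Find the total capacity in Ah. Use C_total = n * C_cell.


Convert: C_cell = 5821 mAh = 5.821 Ah
C_total = 9 * 5.821 = 52.389 Ah

52.389 Ah


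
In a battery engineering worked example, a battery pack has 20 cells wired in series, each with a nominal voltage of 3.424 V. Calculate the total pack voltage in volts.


Series voltages add: 20 * 3.424 V = 68.48 V

68.48 V


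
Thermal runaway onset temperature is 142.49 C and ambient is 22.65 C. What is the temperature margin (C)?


margin = T_onset - T_ambient = 142.49 - 22.65 = 119.84 C

119.84 C


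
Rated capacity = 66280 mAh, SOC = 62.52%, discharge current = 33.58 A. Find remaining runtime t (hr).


Convert: C_total = 66280 mAh = 66.28 Ah
Step 1: remaining = SOC/100 * C_total = 62.52/100 * 66.28 = 41.438 Ah
Step 2: t = remaining / I = 41.438 / 33.58 = 1.234 hr

1.234 hr


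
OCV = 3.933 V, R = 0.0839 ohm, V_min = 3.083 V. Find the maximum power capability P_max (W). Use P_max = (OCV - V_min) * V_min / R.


P_max = (OCV - V_min) * V_min / R = (3.933 - 3.083) * 3.083 / 0.0839 = 0.85 * 3.083 / 0.0839 = 31.23 W

31.23 W


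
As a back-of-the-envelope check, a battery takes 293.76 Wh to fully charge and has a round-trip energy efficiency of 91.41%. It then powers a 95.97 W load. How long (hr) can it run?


Step 1: E_discharge = eta/100 * E_charge = 91.41/100 * 293.76 = 268.53 Wh
Step 2: t = E_discharge / P = 268.53 / 95.97 = 2.798 hr

2.798 hr


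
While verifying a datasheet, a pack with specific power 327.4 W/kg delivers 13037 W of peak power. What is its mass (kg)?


m = P / SP = 13037 / 327.4 = 39.82 kg

39.82 kg


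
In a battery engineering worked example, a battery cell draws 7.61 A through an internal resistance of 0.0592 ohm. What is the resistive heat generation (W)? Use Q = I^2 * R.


Q = I^2 * R = 7.61^2 * 0.0592 = 3.428 W

3.428 W


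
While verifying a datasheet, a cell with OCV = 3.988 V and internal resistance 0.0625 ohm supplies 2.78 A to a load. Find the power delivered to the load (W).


Step 1: V_terminal = OCV - I*R = 3.988 - 2.78 * 0.0625 = 3.8143 V
Step 2: P_out = V_terminal * I = 3.8143 * 2.78 = 10.60 W

10.60 W


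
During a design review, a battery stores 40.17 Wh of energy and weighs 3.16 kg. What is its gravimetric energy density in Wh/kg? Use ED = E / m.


Specific energy = 40.17 Wh / 3.16 kg = 12.71 Wh/kg

12.71 Wh/kg


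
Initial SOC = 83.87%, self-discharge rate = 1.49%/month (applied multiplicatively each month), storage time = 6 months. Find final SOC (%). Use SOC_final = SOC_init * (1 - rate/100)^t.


Monthly retention factor = 1 - 1.49/100 = 0.9851
Over 6 months: factor^6 = 0.91386
SOC_final = 83.87 * 0.91386 = 76.65%

76.65%


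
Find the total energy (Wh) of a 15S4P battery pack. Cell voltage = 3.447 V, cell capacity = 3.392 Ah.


V_pack = 15 * 3.447 = 51.705 V
C_pack = 4 * 3.392 = 13.568 Ah
E = V_pack * C_pack = 51.705 * 13.568 = 701.5 Wh

701.5 Wh


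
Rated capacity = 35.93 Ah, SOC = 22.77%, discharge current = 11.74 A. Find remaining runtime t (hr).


Step 1: remaining = SOC/100 * C_total = 22.77/100 * 35.93 = 8.1813 Ah
Step 2: t = remaining / I = 8.1813 / 11.74 = 0.6969 hr

0.6969 hr


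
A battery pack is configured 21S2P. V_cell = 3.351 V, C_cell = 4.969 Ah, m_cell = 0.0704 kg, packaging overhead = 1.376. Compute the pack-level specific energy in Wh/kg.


Step 1: V_pack = 21 * 3.351 = 70.371 V
Step 2: C_pack = 2 * 4.969 = 9.938 Ah
Step 3: E_pack = V_pack * C_pack = 70.371 * 9.938 = 699.35 Wh
Step 4: m_pack = 21 * 2 * 0.0704 * 1.376 = 4.0686 kg
Step 5: ED = E_pack / m_pack = 699.35 / 4.0686 = 171.9 Wh/kg

171.9 Wh/kg


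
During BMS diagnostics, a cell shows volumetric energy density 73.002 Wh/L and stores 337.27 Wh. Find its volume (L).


V = E / ED = 337.27 / 73.002 = 4.620 L

4.620 L


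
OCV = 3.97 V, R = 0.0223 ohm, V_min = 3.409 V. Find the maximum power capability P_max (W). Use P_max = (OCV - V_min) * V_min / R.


dV = OCV - V_min = 0.561 V (so I_max = dV / R)
P_max = dV * V_min / R = 0.561 * 3.409 / 0.0223 = 85.76 W

85.76 W


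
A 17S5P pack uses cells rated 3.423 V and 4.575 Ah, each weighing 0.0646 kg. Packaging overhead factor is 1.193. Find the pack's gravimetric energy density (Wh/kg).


Step 1: V_pack = 17 * 3.423 = 58.191 V
Step 2: C_pack = 5 * 4.575 = 22.875 Ah
Step 3: E_pack = V_pack * C_pack = 58.191 * 22.875 = 1331.1 Wh
Step 4: m_pack = 17 * 5 * 0.0646 * 1.193 = 6.5508 kg
Step 5: ED = E_pack / m_pack = 1331.1 / 6.5508 = 203.2 Wh/kg

203.2 Wh/kg


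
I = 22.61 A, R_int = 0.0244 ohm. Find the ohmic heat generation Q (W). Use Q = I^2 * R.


Q = I^2 * R = 22.61^2 * 0.0244 = 12.47 W

12.47 W


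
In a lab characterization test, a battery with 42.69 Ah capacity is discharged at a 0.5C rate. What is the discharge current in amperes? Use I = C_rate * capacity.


I = C_rate * capacity = 0.5 * 42.69 = 21.345 A

21.345 A


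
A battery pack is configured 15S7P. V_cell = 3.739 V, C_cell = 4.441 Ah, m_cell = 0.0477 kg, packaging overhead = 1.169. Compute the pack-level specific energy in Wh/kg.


Step 1: V_pack = 15 * 3.739 = 56.085 V
Step 2: C_pack = 7 * 4.441 = 31.087 Ah
Step 3: E_pack = V_pack * C_pack = 56.085 * 31.087 = 1743.5 Wh
Step 4: m_pack = 15 * 7 * 0.0477 * 1.169 = 5.8549 kg
Step 5: ED = E_pack / m_pack = 1743.5 / 5.8549 = 297.8 Wh/kg

297.8 Wh/kg


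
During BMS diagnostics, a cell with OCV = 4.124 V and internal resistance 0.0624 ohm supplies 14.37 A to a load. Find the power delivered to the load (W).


Step 1: V_terminal = OCV - I*R = 4.124 - 14.37 * 0.0624 = 3.2273 V
Step 2: P_out = V_terminal * I = 3.2273 * 14.37 = 46.38 W

46.38 W


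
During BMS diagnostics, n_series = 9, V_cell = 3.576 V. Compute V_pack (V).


Series voltages add: 9 * 3.576 V = 32.184 V

32.184 V


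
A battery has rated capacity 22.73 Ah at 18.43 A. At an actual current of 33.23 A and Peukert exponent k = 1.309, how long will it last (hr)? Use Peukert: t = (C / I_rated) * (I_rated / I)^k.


t_rated = C / I_rated = 22.73 / 18.43 = 1.2333 hr
(I_rated/I)^k = (0.55462)^1.309 = 0.46226
t = t_rated * (I_rated/I)^k = 1.2333 * 0.46226 = 0.5701 hr

0.5701 hr


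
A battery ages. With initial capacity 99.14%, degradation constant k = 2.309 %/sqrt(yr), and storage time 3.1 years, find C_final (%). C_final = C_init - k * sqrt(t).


sqrt(t) = sqrt(3.1) = 1.7607
C_final = 99.14 - 2.309 * 1.7607 = 95.07%

95.07%


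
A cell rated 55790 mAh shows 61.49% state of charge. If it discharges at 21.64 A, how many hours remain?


Convert: C_total = 55790 mAh = 55.79 Ah
Step 1: remaining = SOC/100 * C_total = 61.49/100 * 55.79 = 34.305 Ah
Step 2: t = remaining / I = 34.305 / 21.64 = 1.585 hr

1.585 hr


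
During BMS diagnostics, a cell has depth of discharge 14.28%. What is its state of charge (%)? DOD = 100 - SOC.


SOC = 100 - DOD = 100 - 14.28 = 85.72%

85.72%


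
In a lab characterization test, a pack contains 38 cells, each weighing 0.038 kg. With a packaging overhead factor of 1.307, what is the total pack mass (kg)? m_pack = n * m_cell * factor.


m_pack = n * m_cell * overhead = 38 * 0.038 * 1.307 = 1.887 kg

1.887 kg


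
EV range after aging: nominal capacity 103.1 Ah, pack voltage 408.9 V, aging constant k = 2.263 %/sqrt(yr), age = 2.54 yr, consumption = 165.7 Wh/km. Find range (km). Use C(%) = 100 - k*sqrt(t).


Step 1: capacity retention = 100 - 2.263 * sqrt(2.54) = 100 - 2.263 * 1.5937 = 96.393%
Step 2: C_now = 103.1 * 96.393/100 = 99.381 Ah
Step 3: E_pack = V * C_now = 408.9 * 99.381 = 40637 Wh
Step 4: range = E_pack / consumption = 40637 / 165.7 = 245.2 km

245.2 km


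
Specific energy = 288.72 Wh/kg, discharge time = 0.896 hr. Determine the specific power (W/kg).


P_specific = E / t = 288.72 / 0.896 = 322.2 W/kg

322.2 W/kg


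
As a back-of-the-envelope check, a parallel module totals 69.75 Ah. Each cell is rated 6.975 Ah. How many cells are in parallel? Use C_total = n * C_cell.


n = C_total / C_cell = 69.75 / 6.975 = 10

10


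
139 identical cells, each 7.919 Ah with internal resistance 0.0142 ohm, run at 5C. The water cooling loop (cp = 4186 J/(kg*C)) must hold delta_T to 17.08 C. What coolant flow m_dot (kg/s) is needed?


Step 1: I = 5 * 7.919 = 39.595 A
Step 2: Q_cell = I^2 * R = 39.595^2 * 0.0142 = 22.262 W
Step 3: Q_total = 139 * 22.262 = 3094.4 W
Step 4: m_dot = Q_total / (cp * dT) = 3094.4 / (4186 * 17.08) = 0.04328 kg/s

0.04328 kg/s


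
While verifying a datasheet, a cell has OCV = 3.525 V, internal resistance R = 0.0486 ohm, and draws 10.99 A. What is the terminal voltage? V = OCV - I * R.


V = OCV - I*R = 3.525 - 10.99 * 0.0486 = 2.991 V

2.991 V


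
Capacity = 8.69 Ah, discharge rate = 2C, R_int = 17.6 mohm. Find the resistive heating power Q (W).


Convert: R = 17.6 mohm = 0.0176 ohm
Step 1: I = C_rate * capacity = 2 * 8.69 = 17.38 A
Step 2: Q = I^2 * R = 17.38^2 * 0.0176 = 302.06 * 0.0176 = 5.316 W

5.316 W


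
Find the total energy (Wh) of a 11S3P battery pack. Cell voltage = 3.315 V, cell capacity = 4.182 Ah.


V_pack = 11 * 3.315 = 36.465 V
C_pack = 3 * 4.182 = 12.546 Ah
E = V_pack * C_pack = 36.465 * 12.546 = 457.5 Wh

457.5 Wh


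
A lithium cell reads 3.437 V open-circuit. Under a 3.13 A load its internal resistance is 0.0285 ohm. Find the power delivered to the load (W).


Step 1: V_terminal = OCV - I*R = 3.437 - 3.13 * 0.0285 = 3.3478 V
Step 2: P_out = V_terminal * I = 3.3478 * 3.13 = 10.48 W

10.48 W


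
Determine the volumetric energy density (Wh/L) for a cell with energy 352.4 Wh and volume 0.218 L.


Volumetric ED = 352.4 Wh / 0.218 L = 1617 Wh/L

1617 Wh/L


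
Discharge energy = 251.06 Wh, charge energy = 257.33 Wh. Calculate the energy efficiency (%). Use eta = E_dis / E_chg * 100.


eta_e = E_dis / E_chg * 100 = 251.06 / 257.33 * 100 = 97.56%

97.56%


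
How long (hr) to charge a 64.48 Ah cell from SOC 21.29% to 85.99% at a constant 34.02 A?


delta_Ah = 64.48 * (85.99 - 21.29) / 100 = 41.719 Ah
t = delta_Ah / I = 41.719 / 34.02 = 1.226 hr

1.226 hr


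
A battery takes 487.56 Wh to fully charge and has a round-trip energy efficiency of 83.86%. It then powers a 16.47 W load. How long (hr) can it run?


Step 1: E_discharge = eta/100 * E_charge = 83.86/100 * 487.56 = 408.87 Wh
Step 2: t = E_discharge / P = 408.87 / 16.47 = 24.83 hr

24.83 hr


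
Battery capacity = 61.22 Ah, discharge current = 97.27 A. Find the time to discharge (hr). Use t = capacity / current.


t = capacity / current = 61.22 / 97.27 = 0.6294 hr

0.6294 hr


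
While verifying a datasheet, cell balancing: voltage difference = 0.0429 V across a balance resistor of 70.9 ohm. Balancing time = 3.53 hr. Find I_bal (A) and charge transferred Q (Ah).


I_bal = dV / R = 0.0429 / 70.9 = 6.0508e-04 A
Q = I_bal * t = 6.0508e-04 * 3.53 = 0.002136 Ah

I=6.0508e-04 A, Q=0.002136 Ah


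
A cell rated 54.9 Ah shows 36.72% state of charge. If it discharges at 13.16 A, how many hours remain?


Step 1: remaining = SOC/100 * C_total = 36.72/100 * 54.9 = 20.159 Ah
Step 2: t = remaining / I = 20.159 / 13.16 = 1.532 hr

1.532 hr


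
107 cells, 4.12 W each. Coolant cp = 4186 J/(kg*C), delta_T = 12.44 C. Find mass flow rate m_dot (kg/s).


Q_total = 107 * 4.12 = 440.84 W
m_dot = Q_total / (cp * dT) = 440.84 / (4186 * 12.44) = 0.008466 kg/s

0.008466 kg/s


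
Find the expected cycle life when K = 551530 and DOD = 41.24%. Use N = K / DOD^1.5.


Step 1: DOD^1.5 = 41.24^1.5 = 264.84
Step 2: N = 551530 / 264.84 = 2083 cycles

2083 cycles


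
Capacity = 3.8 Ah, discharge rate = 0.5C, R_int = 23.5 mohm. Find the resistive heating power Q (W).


Convert: R = 23.5 mohm = 0.0235 ohm
Step 1: I = C_rate * capacity = 0.5 * 3.8 = 1.9 A
Step 2: Q = I^2 * R = 1.9^2 * 0.0235 = 3.61 * 0.0235 = 0.08484 W

0.08484 W


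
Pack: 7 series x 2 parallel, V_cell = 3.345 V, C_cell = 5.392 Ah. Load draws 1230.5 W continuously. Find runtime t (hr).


Step 1: E_pack = Ns * V_cell * Np * C_cell = 7 * 3.345 * 2 * 5.392 = 252.51 Wh
Step 2: t = E_pack / P = 252.51 / 1230.5 = 0.2052 hr

0.2052 hr


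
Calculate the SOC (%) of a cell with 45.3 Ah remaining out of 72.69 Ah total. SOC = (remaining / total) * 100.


SOC% = 45.3 / 72.69 * 100 = 62.32%

62.32%


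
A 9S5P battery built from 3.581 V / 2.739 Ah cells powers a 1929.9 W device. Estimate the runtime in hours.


Step 1: E_pack = Ns * V_cell * Np * C_cell = 9 * 3.581 * 5 * 2.739 = 441.38 Wh
Step 2: t = E_pack / P = 441.38 / 1929.9 = 0.2287 hr

0.2287 hr


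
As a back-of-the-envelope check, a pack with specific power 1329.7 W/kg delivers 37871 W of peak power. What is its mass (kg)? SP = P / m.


m = P / SP = 37871 / 1329.7 = 28.48 kg

28.48 kg


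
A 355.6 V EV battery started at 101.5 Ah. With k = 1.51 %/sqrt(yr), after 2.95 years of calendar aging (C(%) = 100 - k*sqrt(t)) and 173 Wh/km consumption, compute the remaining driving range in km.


Step 1: capacity retention = 100 - 1.51 * sqrt(2.95) = 100 - 1.51 * 1.7176 = 97.406%
Step 2: C_now = 101.5 * 97.406/100 = 98.867 Ah
Step 3: E_pack = V * C_now = 355.6 * 98.867 = 35157 Wh
Step 4: range = E_pack / consumption = 35157 / 173 = 203.2 km

203.2 km


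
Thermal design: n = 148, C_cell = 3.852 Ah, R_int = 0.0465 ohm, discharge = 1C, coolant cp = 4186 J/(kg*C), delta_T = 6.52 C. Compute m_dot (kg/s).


Step 1: I = 1 * 3.852 = 3.852 A
Step 2: Q_cell = I^2 * R = 3.852^2 * 0.0465 = 0.68996 W
Step 3: Q_total = 148 * 0.68996 = 102.11 W
Step 4: m_dot = Q_total / (cp * dT) = 102.11 / (4186 * 6.52) = 0.003741 kg/s

0.003741 kg/s


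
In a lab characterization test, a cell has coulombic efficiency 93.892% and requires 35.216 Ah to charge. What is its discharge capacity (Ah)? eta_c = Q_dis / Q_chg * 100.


Q_dis = eta/100 * Q_chg = 93.892/100 * 35.216 = 33.07 Ah

33.07 Ah


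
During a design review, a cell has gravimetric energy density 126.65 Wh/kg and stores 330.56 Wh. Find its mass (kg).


m = E / ED = 330.56 / 126.65 = 2.610 kg

2.610 kg


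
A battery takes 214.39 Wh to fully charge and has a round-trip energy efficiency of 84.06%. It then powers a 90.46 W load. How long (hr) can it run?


Step 1: E_discharge = eta/100 * E_charge = 84.06/100 * 214.39 = 180.22 Wh
Step 2: t = E_discharge / P = 180.22 / 90.46 = 1.992 hr

1.992 hr


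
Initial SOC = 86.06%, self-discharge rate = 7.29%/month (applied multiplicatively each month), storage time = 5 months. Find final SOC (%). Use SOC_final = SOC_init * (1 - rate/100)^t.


Monthly retention factor = 1 - 7.29/100 = 0.9271
Over 5 months: factor^5 = 0.68491
SOC_final = 86.06 * 0.68491 = 58.94%

58.94%


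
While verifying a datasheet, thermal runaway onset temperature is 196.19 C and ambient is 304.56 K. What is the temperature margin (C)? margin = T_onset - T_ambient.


Convert: T_ambient = 304.56 K = 31.41 C
margin = 196.19 - 31.41 = 164.78 C

164.78 C


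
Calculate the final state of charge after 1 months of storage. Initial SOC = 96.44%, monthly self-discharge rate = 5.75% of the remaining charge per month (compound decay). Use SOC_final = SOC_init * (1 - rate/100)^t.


decay = (1 - 5.75/100)^1 = 0.9425
SOC_final = 96.44 * 0.9425 = 90.89%

90.89%


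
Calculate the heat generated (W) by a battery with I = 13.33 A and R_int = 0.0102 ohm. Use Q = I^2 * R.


I^2 = 177.69
Q = 177.69 * 0.0102 = 1.812 W

1.812 W


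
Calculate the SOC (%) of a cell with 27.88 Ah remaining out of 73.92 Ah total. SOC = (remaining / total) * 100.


SOC% = 27.88 / 73.92 * 100 = 37.72%

37.72%


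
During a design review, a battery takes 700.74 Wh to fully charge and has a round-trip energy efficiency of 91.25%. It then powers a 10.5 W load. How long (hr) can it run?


Step 1: E_discharge = eta/100 * E_charge = 91.25/100 * 700.74 = 639.43 Wh
Step 2: t = E_discharge / P = 639.43 / 10.5 = 60.90 hr

60.90 hr


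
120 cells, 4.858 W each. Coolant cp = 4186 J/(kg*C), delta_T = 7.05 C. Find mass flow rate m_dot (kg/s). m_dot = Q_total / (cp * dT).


Step 1: Total heat Q = 120 * 4.858 W = 582.96 W
Step 2: denom = cp * dT = 4186 * 7.05 = 29511
Step 3: m_dot = 582.96 / 29511 = 0.01975 kg/s

0.01975 kg/s


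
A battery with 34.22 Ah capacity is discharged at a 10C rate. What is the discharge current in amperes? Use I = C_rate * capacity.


I = C_rate * capacity = 10 * 34.22 = 342.2 A

342.2 A


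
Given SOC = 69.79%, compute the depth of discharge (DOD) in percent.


DOD = 100 - SOC = 100 - 69.79 = 30.21%

30.21%


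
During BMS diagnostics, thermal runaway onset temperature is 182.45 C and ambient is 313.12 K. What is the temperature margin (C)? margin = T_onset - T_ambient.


Convert: T_ambient = 313.12 K = 39.97 C
margin = 182.45 - 39.97 = 142.48 C

142.48 C


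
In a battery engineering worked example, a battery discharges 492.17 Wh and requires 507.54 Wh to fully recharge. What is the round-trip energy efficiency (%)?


Round-trip efficiency = 492.17/507.54 * 100% = 96.97%

96.97%


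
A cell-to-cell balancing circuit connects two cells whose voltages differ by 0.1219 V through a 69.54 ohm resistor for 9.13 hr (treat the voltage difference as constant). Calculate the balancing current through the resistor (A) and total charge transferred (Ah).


I_bal = dV / R = 0.1219 / 69.54 = 0.0017529 A
Q = I_bal * t = 0.0017529 * 9.13 = 0.01600 Ah

I=0.0017529 A, Q=0.01600 Ah


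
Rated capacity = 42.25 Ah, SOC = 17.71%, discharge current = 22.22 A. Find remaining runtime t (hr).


Step 1: remaining = SOC/100 * C_total = 17.71/100 * 42.25 = 7.4825 Ah
Step 2: t = remaining / I = 7.4825 / 22.22 = 0.3367 hr

0.3367 hr


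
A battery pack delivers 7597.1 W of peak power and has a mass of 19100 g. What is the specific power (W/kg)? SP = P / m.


Convert: m = 19100 g = 19.1 kg
Specific power = 7597.1 W / 19.1 kg = 397.8 W/kg

397.8 W/kg


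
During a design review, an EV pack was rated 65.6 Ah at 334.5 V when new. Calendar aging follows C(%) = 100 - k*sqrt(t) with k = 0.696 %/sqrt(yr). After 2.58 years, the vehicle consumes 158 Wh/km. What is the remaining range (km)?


Step 1: capacity retention = 100 - 0.696 * sqrt(2.58) = 100 - 0.696 * 1.6062 = 98.882%
Step 2: C_now = 65.6 * 98.882/100 = 64.867 Ah
Step 3: E_pack = V * C_now = 334.5 * 64.867 = 21698 Wh
Step 4: range = E_pack / consumption = 21698 / 158 = 137.3 km

137.3 km


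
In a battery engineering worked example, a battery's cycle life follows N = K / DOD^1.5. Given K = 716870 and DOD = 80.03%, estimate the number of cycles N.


DOD^1.5 = 715.94
N = K / DOD^1.5 = 716870 / 715.94 = 1001

1001 cycles


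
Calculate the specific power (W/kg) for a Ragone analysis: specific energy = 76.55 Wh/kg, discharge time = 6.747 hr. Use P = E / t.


P_specific = E / t = 76.55 / 6.747 = 11.35 W/kg

11.35 W/kg


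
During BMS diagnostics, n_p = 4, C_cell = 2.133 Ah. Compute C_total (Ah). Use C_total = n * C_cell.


Parallel capacities add: 4 * 2.133 Ah = 8.532 Ah

8.532 Ah


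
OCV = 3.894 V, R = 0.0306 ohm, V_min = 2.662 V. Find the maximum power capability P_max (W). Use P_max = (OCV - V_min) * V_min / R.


P_max = (OCV - V_min) * V_min / R = (3.894 - 2.662) * 2.662 / 0.0306 = 1.232 * 2.662 / 0.0306 = 107.2 W

107.2 W


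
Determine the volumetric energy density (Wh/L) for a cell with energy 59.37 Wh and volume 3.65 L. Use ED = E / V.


ED = E / V = 59.37 / 3.65 = 16.27 Wh/L

16.27 Wh/L


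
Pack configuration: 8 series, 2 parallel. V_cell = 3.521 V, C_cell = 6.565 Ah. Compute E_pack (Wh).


V_pack = 8 * 3.521 = 28.168 V
C_pack = 2 * 6.565 = 13.13 Ah
E = V_pack * C_pack = 28.168 * 13.13 = 369.8 Wh

369.8 Wh


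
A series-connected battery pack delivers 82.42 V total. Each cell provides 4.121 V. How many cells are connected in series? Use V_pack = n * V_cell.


n = V_pack / V_cell = 82.42 / 4.121 = 20

20


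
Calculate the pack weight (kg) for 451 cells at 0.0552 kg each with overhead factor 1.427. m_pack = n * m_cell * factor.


m_pack = n * m_cell * overhead = 451 * 0.0552 * 1.427 = 35.53 kg

35.53 kg


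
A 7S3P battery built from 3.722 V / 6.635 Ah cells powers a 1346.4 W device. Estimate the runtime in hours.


Step 1: E_pack = Ns * V_cell * Np * C_cell = 7 * 3.722 * 3 * 6.635 = 518.6 Wh
Step 2: t = E_pack / P = 518.6 / 1346.4 = 0.3852 hr

0.3852 hr


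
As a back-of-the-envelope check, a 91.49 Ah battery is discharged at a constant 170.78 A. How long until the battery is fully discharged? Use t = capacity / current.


t = capacity / current = 91.49 / 170.78 = 0.5357 hr

0.5357 hr


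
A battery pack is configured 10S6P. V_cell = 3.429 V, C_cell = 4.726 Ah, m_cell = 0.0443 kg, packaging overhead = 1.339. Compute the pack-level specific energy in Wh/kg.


Step 1: V_pack = 10 * 3.429 = 34.29 V
Step 2: C_pack = 6 * 4.726 = 28.356 Ah
Step 3: E_pack = V_pack * C_pack = 34.29 * 28.356 = 972.33 Wh
Step 4: m_pack = 10 * 6 * 0.0443 * 1.339 = 3.5591 kg
Step 5: ED = E_pack / m_pack = 972.33 / 3.5591 = 273.2 Wh/kg

273.2 Wh/kg


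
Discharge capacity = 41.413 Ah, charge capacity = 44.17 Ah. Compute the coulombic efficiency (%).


eta_c = Q_dis / Q_chg * 100 = 41.413 / 44.17 * 100 = 93.76%

93.76%


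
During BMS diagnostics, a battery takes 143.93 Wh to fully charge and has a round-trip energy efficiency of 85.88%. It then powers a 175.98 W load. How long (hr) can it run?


Step 1: E_discharge = eta/100 * E_charge = 85.88/100 * 143.93 = 123.61 Wh
Step 2: t = E_discharge / P = 123.61 / 175.98 = 0.7024 hr

0.7024 hr


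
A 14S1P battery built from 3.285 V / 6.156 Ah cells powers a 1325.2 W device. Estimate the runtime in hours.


Step 1: E_pack = Ns * V_cell * Np * C_cell = 14 * 3.285 * 1 * 6.156 = 283.11 Wh
Step 2: t = E_pack / P = 283.11 / 1325.2 = 0.2136 hr

0.2136 hr


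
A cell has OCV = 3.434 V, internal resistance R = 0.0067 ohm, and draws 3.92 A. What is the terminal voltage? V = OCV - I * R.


V = OCV - I*R = 3.434 - 3.92 * 0.0067 = 3.408 V

3.408 V


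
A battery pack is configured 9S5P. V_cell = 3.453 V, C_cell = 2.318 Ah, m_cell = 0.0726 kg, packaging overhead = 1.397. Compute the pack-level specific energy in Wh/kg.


Step 1: V_pack = 9 * 3.453 = 31.077 V
Step 2: C_pack = 5 * 2.318 = 11.59 Ah
Step 3: E_pack = V_pack * C_pack = 31.077 * 11.59 = 360.18 Wh
Step 4: m_pack = 9 * 5 * 0.0726 * 1.397 = 4.564 kg
Step 5: ED = E_pack / m_pack = 360.18 / 4.564 = 78.92 Wh/kg

78.92 Wh/kg


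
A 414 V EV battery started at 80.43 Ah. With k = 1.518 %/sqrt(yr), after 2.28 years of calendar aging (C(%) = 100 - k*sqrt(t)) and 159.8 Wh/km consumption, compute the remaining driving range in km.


Step 1: capacity retention = 100 - 1.518 * sqrt(2.28) = 100 - 1.518 * 1.51 = 97.708%
Step 2: C_now = 80.43 * 97.708/100 = 78.587 Ah
Step 3: E_pack = V * C_now = 414 * 78.587 = 32535 Wh
Step 4: range = E_pack / consumption = 32535 / 159.8 = 203.6 km

203.6 km


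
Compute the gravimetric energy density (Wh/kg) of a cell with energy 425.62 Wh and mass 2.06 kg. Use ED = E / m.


ED = E / m = 425.62 / 2.06 = 206.6 Wh/kg

206.6 Wh/kg


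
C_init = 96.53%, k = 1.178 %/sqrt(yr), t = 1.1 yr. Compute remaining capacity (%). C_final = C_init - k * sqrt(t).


sqrt(t) = sqrt(1.1) = 1.0488
C_final = 96.53 - 1.178 * 1.0488 = 95.29%

95.29%


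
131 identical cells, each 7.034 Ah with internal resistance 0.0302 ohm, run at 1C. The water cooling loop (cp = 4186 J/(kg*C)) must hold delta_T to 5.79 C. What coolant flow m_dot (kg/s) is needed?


Step 1: I = 1 * 7.034 = 7.034 A
Step 2: Q_cell = I^2 * R = 7.034^2 * 0.0302 = 1.4942 W
Step 3: Q_total = 131 * 1.4942 = 195.74 W
Step 4: m_dot = Q_total / (cp * dT) = 195.74 / (4186 * 5.79) = 0.008076 kg/s

0.008076 kg/s


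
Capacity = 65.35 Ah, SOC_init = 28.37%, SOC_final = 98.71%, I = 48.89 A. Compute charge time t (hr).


delta_Ah = 65.35 * (98.71 - 28.37) / 100 = 45.967 Ah
t = delta_Ah / I = 45.967 / 48.89 = 0.9402 hr

0.9402 hr


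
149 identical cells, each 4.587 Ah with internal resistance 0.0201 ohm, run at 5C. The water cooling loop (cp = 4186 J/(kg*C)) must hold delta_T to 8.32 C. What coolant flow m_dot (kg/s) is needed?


Step 1: I = 5 * 4.587 = 22.935 A
Step 2: Q_cell = I^2 * R = 22.935^2 * 0.0201 = 10.573 W
Step 3: Q_total = 149 * 10.573 = 1575.4 W
Step 4: m_dot = Q_total / (cp * dT) = 1575.4 / (4186 * 8.32) = 0.04523 kg/s

0.04523 kg/s


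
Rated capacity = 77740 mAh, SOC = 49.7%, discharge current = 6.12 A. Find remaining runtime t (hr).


Convert: C_total = 77740 mAh = 77.74 Ah
Step 1: remaining = SOC/100 * C_total = 49.7/100 * 77.74 = 38.637 Ah
Step 2: t = remaining / I = 38.637 / 6.12 = 6.313 hr

6.313 hr


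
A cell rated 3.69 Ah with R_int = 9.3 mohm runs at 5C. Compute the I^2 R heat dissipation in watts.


Convert: R = 9.3 mohm = 0.0093 ohm
Step 1: I = C_rate * capacity = 5 * 3.69 = 18.45 A
Step 2: Q = I^2 * R = 18.45^2 * 0.0093 = 340.4 * 0.0093 = 3.166 W

3.166 W


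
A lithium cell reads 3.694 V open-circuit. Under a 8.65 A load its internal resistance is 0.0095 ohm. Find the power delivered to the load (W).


Step 1: V_terminal = OCV - I*R = 3.694 - 8.65 * 0.0095 = 3.6118 V
Step 2: P_out = V_terminal * I = 3.6118 * 8.65 = 31.24 W

31.24 W


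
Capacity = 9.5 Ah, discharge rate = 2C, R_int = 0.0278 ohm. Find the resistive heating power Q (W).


Step 1: I = C_rate * capacity = 2 * 9.5 = 19 A
Step 2: Q = I^2 * R = 19^2 * 0.0278 = 361 * 0.0278 = 10.04 W

10.04 W


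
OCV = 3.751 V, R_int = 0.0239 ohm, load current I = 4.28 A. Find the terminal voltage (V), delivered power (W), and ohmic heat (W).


Step 1: V_terminal = OCV - I*R = 3.751 - 4.28 * 0.0239 = 3.6487 V
Step 2: P_out = V_terminal * I = 3.6487 * 4.28 = 15.62 W
Step 3: Q = I^2 * R = 4.28^2 * 0.0239 = 0.4378 W

V=3.6487 V, P=15.62 W, Q=0.4378 W


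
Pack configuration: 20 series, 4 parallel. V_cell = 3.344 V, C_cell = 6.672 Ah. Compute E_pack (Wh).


V_pack = 20 * 3.344 = 66.88 V
C_pack = 4 * 6.672 = 26.688 Ah
E = V_pack * C_pack = 66.88 * 26.688 = 1785 Wh

1785 Wh


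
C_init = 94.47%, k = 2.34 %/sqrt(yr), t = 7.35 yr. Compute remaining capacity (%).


Step 1: sqrt(7.35 yr) = 2.7111
Step 2: drop = 2.34 * 2.7111 = 6.344
Step 3: C_final = 94.47 - 6.344 = 88.13%

88.13%


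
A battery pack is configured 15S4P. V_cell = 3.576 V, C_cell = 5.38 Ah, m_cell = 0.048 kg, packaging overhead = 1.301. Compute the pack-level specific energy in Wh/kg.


Step 1: V_pack = 15 * 3.576 = 53.64 V
Step 2: C_pack = 4 * 5.38 = 21.52 Ah
Step 3: E_pack = V_pack * C_pack = 53.64 * 21.52 = 1154.3 Wh
Step 4: m_pack = 15 * 4 * 0.048 * 1.301 = 3.7469 kg
Step 5: ED = E_pack / m_pack = 1154.3 / 3.7469 = 308.1 Wh/kg

308.1 Wh/kg


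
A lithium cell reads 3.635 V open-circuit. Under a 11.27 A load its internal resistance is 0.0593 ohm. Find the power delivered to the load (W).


Step 1: V_terminal = OCV - I*R = 3.635 - 11.27 * 0.0593 = 2.9667 V
Step 2: P_out = V_terminal * I = 2.9667 * 11.27 = 33.43 W

33.43 W


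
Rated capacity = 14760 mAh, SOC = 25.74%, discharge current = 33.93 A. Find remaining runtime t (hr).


Convert: C_total = 14760 mAh = 14.76 Ah
Step 1: remaining = SOC/100 * C_total = 25.74/100 * 14.76 = 3.7992 Ah
Step 2: t = remaining / I = 3.7992 / 33.93 = 0.1120 hr

0.1120 hr


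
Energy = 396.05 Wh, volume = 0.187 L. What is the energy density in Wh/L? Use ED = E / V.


ED = E / V = 396.05 / 0.187 = 2118 Wh/L

2118 Wh/L


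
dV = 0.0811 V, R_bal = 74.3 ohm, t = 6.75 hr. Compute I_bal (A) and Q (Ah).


First, Ohm's law: I_bal = 0.0811 V / 74.3 ohm = 0.0010915 A
Then Q = I * t = 0.0010915 A * 6.75 hr = 0.007368 Ah

I=0.0010915 A, Q=0.007368 Ah


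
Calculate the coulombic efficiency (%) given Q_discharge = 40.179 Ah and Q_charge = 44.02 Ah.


Coulombic efficiency = 40.179/44.02 * 100% = 91.27%

91.27%


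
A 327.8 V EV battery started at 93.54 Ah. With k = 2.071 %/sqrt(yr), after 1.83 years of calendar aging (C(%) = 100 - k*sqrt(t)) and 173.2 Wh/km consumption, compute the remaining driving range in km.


Step 1: capacity retention = 100 - 2.071 * sqrt(1.83) = 100 - 2.071 * 1.3528 = 97.198%
Step 2: C_now = 93.54 * 97.198/100 = 90.919 Ah
Step 3: E_pack = V * C_now = 327.8 * 90.919 = 29803 Wh
Step 4: range = E_pack / consumption = 29803 / 173.2 = 172.1 km

172.1 km


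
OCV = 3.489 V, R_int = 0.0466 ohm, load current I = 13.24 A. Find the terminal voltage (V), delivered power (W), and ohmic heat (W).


Step 1: V_terminal = OCV - I*R = 3.489 - 13.24 * 0.0466 = 2.872 V
Step 2: P_out = V_terminal * I = 2.872 * 13.24 = 38.03 W
Step 3: Q = I^2 * R = 13.24^2 * 0.0466 = 8.169 W

V=2.872 V, P=38.03 W, Q=8.169 W


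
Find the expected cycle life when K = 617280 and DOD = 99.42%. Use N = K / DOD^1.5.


Step 1: DOD^1.5 = 99.42^1.5 = 991.31
Step 2: N = 617280 / 991.31 = 622.7 cycles

622.7 cycles


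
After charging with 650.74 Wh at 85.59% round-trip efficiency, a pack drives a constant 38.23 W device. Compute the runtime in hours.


Step 1: E_discharge = eta/100 * E_charge = 85.59/100 * 650.74 = 556.97 Wh
Step 2: t = E_discharge / P = 556.97 / 38.23 = 14.57 hr

14.57 hr


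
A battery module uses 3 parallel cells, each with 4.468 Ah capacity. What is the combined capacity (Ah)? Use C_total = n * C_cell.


C_total = 3 * 4.468 = 13.404 Ah

13.404 Ah


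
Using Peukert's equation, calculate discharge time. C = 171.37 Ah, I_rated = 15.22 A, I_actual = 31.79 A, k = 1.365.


Step 1: t_rated = C / I_rated = 171.37 / 15.22 = 11.26 hr
Step 2: ratio = 15.22 / 31.79 = 0.47877
Step 3: ratio^k = 0.47877^1.365 = 0.36591
Step 4: t = t_rated * ratio^k = 11.26 * 0.36591 = 4.120 hr

4.120 hr


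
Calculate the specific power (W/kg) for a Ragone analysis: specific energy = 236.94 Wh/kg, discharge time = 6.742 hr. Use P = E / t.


P_specific = E / t = 236.94 / 6.742 = 35.14 W/kg

35.14 W/kg


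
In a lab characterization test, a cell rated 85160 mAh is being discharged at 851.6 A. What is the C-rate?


Convert: capacity = 85160 mAh = 85.16 Ah
Rearranging: C_rate = 851.6 / 85.16 = 10C

10C


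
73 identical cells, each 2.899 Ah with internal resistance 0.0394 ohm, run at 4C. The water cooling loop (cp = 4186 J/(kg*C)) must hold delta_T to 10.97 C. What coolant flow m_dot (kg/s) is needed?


Step 1: I = 4 * 2.899 = 11.596 A
Step 2: Q_cell = I^2 * R = 11.596^2 * 0.0394 = 5.298 W
Step 3: Q_total = 73 * 5.298 = 386.75 W
Step 4: m_dot = Q_total / (cp * dT) = 386.75 / (4186 * 10.97) = 0.008422 kg/s

0.008422 kg/s
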